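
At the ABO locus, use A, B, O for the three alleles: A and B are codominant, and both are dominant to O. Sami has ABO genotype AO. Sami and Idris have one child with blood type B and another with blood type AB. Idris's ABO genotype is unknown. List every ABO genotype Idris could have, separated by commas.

AB, BB, BO

For each candidate genotype of Idris, check whether crossing it with AO can produce every observed child phenotype.
  AA → possible child types {A} ✗
  AB → possible child types {A, B, AB} ✓
  AO → possible child types {O, A} ✗
  BB → possible child types {B, AB} ✓
  BO → possible child types {O, A, B, AB} ✓
  OO → possible child types {O, A} ✗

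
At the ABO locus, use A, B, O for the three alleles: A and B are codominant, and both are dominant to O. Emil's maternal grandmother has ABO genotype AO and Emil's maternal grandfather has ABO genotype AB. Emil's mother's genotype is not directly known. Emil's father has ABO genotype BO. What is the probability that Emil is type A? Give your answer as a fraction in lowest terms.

1/4

Emil's mother's ABO genotype from AO × AB: 1/4 AA, 1/4 AB, 1/4 AO, 1/4 BO.
Crossing each possibility with the father BO and summing P(type A): 1/4·1/2 + 1/4·1/4 + 1/4·1/4 + 1/4·0 = 1/4.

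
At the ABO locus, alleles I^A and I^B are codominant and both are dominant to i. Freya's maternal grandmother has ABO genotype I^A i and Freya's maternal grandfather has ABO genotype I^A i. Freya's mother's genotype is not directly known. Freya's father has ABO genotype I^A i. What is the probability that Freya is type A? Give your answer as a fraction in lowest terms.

3/4

Freya's mother's ABO genotype from I^A i × I^A i: 1/4 I^A I^A, 1/2 I^A i, 1/4 i i.
Crossing each possibility with the father I^A i and summing P(type A): 1/4·1 + 1/2·3/4 + 1/4·1/2 = 3/4.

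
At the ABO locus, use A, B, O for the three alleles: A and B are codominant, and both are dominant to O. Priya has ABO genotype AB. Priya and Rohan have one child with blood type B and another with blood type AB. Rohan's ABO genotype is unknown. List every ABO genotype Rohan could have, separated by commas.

For each candidate genotype of Rohan, check whether crossing it with AB can produce every observed child phenotype.
  AA → possible child types {A, AB} ✗
  AB → possible child types {A, B, AB} ✓
  AO → possible child types {A, B, AB} ✓
  BB → possible child types {B, AB} ✓
  BO → possible child types {A, B, AB} ✓
  OO → possible child types {A, B} ✗

AB, AO, BB, BO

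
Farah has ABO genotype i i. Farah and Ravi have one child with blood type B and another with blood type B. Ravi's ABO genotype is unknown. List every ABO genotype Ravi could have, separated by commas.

For each candidate genotype of Ravi, check whether crossing it with i i can produce every observed child phenotype.
  I^A I^A → possible child types {A} ✗
  I^A I^B → possible child types {A, B} ✓
  I^A i → possible child types {O, A} ✗
  I^B I^B → possible child types {B} ✓
  I^B i → possible child types {O, B} ✓
  i i → possible child types {O} ✗

I^A I^B, I^B I^B, I^B i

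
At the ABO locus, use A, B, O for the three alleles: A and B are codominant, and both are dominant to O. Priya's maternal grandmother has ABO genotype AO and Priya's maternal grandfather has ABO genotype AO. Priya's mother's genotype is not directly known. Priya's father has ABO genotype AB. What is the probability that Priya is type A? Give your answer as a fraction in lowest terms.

1/2

Priya's mother's ABO genotype from AO × AO: 1/4 AA, 1/2 AO, 1/4 OO.
Crossing each possibility with the father AB and summing P(type A): 1/4·1/2 + 1/2·1/2 + 1/4·1/2 = 1/2.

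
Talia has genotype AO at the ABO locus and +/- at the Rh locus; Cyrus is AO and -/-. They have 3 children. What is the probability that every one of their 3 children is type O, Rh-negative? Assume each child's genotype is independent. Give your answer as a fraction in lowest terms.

1/512

ABO cross AO × AO → 1/4 O, 3/4 A.
Rh cross +/- × -/- → 1/2 Rh+, 1/2 Rh-; so P(type O, Rh-negative) = 1/4 × 1/2 = 1/8 per child.
All 3 independent: (1/8)^3 = 1/512.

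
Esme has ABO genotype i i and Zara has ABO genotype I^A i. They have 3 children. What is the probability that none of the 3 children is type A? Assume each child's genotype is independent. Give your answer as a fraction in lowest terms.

ABO cross i i × I^A i → 1/2 O, 1/2 A.
So P(type A) = 1/2 per child.
P(not type A) = 1/2 for one child; (1/2)^3 = 1/8.

1/8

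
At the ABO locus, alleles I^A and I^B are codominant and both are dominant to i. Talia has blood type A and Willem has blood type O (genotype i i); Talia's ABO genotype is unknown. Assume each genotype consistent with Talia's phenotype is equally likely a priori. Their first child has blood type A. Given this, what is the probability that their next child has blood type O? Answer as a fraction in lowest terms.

Possible genotypes: Talia ∈ {I^A I^A, I^A i}; Willem ∈ {i i}.
Weight each parental genotype pair by prior × P(type-A child):
  I^A I^A × i i: posterior weight 2/3; P(next child type O) = 0.
  I^A i × i i: posterior weight 1/3; P(next child type O) = 1/2.
Weighted sum = 1/6.

1/6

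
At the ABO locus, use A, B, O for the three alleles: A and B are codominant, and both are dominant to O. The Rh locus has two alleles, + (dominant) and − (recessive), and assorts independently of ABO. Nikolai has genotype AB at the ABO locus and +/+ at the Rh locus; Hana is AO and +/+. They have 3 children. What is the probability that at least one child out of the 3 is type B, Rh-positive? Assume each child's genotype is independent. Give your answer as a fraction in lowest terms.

37/64

ABO cross AB × AO → 1/2 A, 1/4 B, 1/4 AB.
Rh cross +/+ × +/+ → 1 Rh+; so P(type B, Rh-positive) = 1/4 × 1 = 1/4 per child.
P(none) = (3/4)^3 = 27/64; P(at least one) = 1 − 27/64 = 37/64.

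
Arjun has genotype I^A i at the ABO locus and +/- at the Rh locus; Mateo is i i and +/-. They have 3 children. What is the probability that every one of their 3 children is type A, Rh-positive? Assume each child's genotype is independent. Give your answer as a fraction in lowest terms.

ABO cross I^A i × i i → 1/2 O, 1/2 A.
Rh cross +/- × +/- → 3/4 Rh+, 1/4 Rh-; so P(type A, Rh-positive) = 1/2 × 3/4 = 3/8 per child.
All 3 independent: (3/8)^3 = 27/512.

27/512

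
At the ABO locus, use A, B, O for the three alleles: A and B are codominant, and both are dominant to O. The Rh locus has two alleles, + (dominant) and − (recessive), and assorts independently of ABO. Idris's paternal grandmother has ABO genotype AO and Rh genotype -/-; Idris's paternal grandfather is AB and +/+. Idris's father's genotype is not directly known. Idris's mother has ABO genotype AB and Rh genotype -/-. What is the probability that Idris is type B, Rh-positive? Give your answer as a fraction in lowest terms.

Idris's father's ABO genotype from AO × AB: 1/4 AA, 1/4 AB, 1/4 AO, 1/4 BO.
Crossing each possibility with the mother AB and summing P(type B): 1/4·0 + 1/4·1/4 + 1/4·1/4 + 1/4·1/2 = 1/4.
Similarly for Rh via the father's Rh distribution: P(Rh+) = 1/2.
Independent loci: 1/4 × 1/2 = 1/8.

1/8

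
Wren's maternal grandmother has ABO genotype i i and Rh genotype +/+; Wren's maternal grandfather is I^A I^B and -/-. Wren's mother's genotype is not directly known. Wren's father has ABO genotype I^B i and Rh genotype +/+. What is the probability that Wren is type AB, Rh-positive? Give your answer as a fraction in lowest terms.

1/8

Wren's mother's ABO genotype from i i × I^A I^B: 1/2 I^A i, 1/2 I^B i.
Crossing each possibility with the father I^B i and summing P(type AB): 1/2·1/4 + 1/2·0 = 1/8.
Similarly for Rh via the mother's Rh distribution: P(Rh+) = 1.
Independent loci: 1/8 × 1 = 1/8.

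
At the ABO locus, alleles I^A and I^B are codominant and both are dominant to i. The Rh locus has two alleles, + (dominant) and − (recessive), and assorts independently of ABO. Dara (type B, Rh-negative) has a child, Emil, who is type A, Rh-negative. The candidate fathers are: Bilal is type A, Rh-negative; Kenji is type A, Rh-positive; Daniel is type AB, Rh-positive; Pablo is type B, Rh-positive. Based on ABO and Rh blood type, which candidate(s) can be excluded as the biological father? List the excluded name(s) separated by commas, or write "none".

A candidate is excluded only if no genotype consistent with his phenotype could produce a type A, Rh-negative child with a type B, Rh-negative mother.
Pablo (type B, Rh+): no genotype consistent with that phenotype can produce a type-A Rh- child with a type-B mother.

Pablo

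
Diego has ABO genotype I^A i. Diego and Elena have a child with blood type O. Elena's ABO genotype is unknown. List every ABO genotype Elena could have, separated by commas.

I^A i, I^B i, i i

For each candidate genotype of Elena, check whether crossing it with I^A i can produce every observed child phenotype.
  I^A I^A → possible child types {A} ✗
  I^A I^B → possible child types {A, B, AB} ✗
  I^A i → possible child types {O, A} ✓
  I^B I^B → possible child types {B, AB} ✗
  I^B i → possible child types {O, A, B, AB} ✓
  i i → possible child types {O, A} ✓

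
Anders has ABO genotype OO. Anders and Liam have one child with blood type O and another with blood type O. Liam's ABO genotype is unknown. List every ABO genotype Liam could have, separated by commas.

For each candidate genotype of Liam, check whether crossing it with OO can produce every observed child phenotype.
  AA → possible child types {A} ✗
  AB → possible child types {A, B} ✗
  AO → possible child types {O, A} ✓
  BB → possible child types {B} ✗
  BO → possible child types {O, B} ✓
  OO → possible child types {O} ✓

AO, BO, OO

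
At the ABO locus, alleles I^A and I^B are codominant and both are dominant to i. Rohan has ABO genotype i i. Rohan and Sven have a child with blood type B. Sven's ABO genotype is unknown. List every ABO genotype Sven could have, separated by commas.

For each candidate genotype of Sven, check whether crossing it with i i can produce every observed child phenotype.
  I^A I^A → possible child types {A} ✗
  I^A I^B → possible child types {A, B} ✓
  I^A i → possible child types {O, A} ✗
  I^B I^B → possible child types {B} ✓
  I^B i → possible child types {O, B} ✓
  i i → possible child types {O} ✗

I^A I^B, I^B I^B, I^B i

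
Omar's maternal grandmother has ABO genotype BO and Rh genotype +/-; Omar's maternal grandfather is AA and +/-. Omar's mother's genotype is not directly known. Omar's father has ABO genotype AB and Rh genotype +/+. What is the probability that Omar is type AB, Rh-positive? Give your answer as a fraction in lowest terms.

Omar's mother's ABO genotype from BO × AA: 1/2 AB, 1/2 AO.
Crossing each possibility with the father AB and summing P(type AB): 1/2·1/2 + 1/2·1/4 = 3/8.
Similarly for Rh via the mother's Rh distribution: P(Rh+) = 1.
Independent loci: 3/8 × 1 = 3/8.

3/8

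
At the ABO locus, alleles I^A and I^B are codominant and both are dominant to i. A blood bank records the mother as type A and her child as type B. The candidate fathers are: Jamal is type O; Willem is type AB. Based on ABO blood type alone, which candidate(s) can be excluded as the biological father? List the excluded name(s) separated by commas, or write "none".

A candidate is excluded only if no genotype consistent with his phenotype could produce a type B child with a type A mother.
Jamal (type O): no genotype consistent with that phenotype can produce a type-B child with a type-A mother.

Jamal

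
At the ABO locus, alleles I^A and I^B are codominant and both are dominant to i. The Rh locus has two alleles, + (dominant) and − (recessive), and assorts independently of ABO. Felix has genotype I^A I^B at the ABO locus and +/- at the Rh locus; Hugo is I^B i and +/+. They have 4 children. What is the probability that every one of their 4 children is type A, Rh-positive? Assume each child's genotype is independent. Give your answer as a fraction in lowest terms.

1/256

ABO cross I^A I^B × I^B i → 1/4 A, 1/2 B, 1/4 AB.
Rh cross +/- × +/+ → 1 Rh+; so P(type A, Rh-positive) = 1/4 × 1 = 1/4 per child.
All 4 independent: (1/4)^4 = 1/256.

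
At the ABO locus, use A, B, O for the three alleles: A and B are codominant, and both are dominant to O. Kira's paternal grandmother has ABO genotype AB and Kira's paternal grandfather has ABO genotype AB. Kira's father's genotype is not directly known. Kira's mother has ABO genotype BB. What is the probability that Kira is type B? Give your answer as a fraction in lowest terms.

Kira's father's ABO genotype from AB × AB: 1/4 AA, 1/2 AB, 1/4 BB.
Crossing each possibility with the mother BB and summing P(type B): 1/4·0 + 1/2·1/2 + 1/4·1 = 1/2.

1/2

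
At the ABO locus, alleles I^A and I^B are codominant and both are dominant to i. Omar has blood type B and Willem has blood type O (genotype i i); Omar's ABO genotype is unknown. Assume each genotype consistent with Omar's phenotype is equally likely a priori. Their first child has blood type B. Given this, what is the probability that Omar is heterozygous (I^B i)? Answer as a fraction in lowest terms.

1/3

Possible genotypes: Omar ∈ {I^B I^B, I^B i}; Willem ∈ {i i}.
Weight each parental genotype pair by prior × P(type-B child):
  I^B I^B × i i: posterior weight 2/3.
  I^B i × i i: posterior weight 1/3.
Sum the posterior weight over pairs where Omar is I^B i: 1/3.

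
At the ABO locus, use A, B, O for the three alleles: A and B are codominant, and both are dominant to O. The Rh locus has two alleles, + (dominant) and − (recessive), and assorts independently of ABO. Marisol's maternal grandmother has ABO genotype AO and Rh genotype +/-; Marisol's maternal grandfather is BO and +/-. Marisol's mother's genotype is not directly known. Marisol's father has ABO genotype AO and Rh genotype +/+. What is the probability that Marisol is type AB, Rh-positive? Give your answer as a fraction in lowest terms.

1/8

Marisol's mother's ABO genotype from AO × BO: 1/4 AB, 1/4 AO, 1/4 BO, 1/4 OO.
Crossing each possibility with the father AO and summing P(type AB): 1/4·1/4 + 1/4·0 + 1/4·1/4 + 1/4·0 = 1/8.
Similarly for Rh via the mother's Rh distribution: P(Rh+) = 1.
Independent loci: 1/8 × 1 = 1/8.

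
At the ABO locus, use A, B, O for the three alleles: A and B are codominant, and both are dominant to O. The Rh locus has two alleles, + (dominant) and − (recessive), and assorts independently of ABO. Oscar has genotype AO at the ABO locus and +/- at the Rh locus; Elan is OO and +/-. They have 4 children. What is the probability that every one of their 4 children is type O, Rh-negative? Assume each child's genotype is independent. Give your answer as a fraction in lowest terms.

1/4096

ABO cross AO × OO → 1/2 O, 1/2 A.
Rh cross +/- × +/- → 3/4 Rh+, 1/4 Rh-; so P(type O, Rh-negative) = 1/2 × 1/4 = 1/8 per child.
All 4 independent: (1/8)^4 = 1/4096.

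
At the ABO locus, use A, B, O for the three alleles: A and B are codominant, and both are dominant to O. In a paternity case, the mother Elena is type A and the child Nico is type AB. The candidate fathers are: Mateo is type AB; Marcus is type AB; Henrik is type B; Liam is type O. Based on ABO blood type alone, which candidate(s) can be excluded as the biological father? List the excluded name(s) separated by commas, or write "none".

Liam

A candidate is excluded only if no genotype consistent with his phenotype could produce a type AB child with a type A mother.
Liam (type O): no genotype consistent with that phenotype can produce a type-AB child with a type-A mother.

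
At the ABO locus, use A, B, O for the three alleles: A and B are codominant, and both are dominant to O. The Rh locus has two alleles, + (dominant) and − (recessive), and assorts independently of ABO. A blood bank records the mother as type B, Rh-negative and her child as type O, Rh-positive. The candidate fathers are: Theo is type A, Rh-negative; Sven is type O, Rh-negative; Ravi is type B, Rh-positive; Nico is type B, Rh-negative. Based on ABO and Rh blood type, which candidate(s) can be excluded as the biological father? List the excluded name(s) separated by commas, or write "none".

Theo, Sven, Nico

A candidate is excluded only if no genotype consistent with his phenotype could produce a type O, Rh-positive child with a type B, Rh-negative mother.
Theo (type A, Rh-): no genotype consistent with that phenotype can produce a type-O Rh+ child with a type-B mother.
Sven (type O, Rh-): no genotype consistent with that phenotype can produce a type-O Rh+ child with a type-B mother.
Nico (type B, Rh-): no genotype consistent with that phenotype can produce a type-O Rh+ child with a type-B mother.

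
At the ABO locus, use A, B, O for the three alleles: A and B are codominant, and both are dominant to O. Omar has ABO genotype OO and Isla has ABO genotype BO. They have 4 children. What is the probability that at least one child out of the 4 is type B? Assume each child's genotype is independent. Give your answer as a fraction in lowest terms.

ABO cross OO × BO → 1/2 O, 1/2 B.
So P(type B) = 1/2 per child.
P(none) = (1/2)^4 = 1/16; P(at least one) = 1 − 1/16 = 15/16.

15/16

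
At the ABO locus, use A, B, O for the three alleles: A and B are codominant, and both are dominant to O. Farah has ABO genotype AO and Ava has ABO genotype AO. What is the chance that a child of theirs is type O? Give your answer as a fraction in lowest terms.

ABO cross AO × AO → offspring phenotypes: 1/4 O, 3/4 A.
So P(type O) = 1/4.

1/4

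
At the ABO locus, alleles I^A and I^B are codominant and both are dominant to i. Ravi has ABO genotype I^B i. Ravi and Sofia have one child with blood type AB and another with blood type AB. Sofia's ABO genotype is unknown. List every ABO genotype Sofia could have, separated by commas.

For each candidate genotype of Sofia, check whether crossing it with I^B i can produce every observed child phenotype.
  I^A I^A → possible child types {A, AB} ✓
  I^A I^B → possible child types {A, B, AB} ✓
  I^A i → possible child types {O, A, B, AB} ✓
  I^B I^B → possible child types {B} ✗
  I^B i → possible child types {O, B} ✗
  i i → possible child types {O, B} ✗

I^A I^A, I^A I^B, I^A i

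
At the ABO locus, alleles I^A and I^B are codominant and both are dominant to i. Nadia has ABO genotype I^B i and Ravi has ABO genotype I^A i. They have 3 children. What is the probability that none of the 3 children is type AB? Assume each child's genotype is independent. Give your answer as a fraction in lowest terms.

27/64

ABO cross I^B i × I^A i → 1/4 O, 1/4 A, 1/4 B, 1/4 AB.
So P(type AB) = 1/4 per child.
P(not type AB) = 3/4 for one child; (3/4)^3 = 27/64.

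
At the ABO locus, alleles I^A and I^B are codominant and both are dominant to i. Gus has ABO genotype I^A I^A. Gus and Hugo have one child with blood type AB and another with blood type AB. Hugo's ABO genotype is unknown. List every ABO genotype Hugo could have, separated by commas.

I^A I^B, I^B I^B, I^B i

For each candidate genotype of Hugo, check whether crossing it with I^A I^A can produce every observed child phenotype.
  I^A I^A → possible child types {A} ✗
  I^A I^B → possible child types {A, AB} ✓
  I^A i → possible child types {A} ✗
  I^B I^B → possible child types {AB} ✓
  I^B i → possible child types {A, AB} ✓
  i i → possible child types {A} ✗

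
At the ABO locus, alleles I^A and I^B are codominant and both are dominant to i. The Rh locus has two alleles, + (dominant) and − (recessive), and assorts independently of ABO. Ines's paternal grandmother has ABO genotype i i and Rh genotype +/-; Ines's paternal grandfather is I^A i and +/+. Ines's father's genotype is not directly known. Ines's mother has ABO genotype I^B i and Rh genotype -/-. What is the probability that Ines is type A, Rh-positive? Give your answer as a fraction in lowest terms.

Ines's father's ABO genotype from i i × I^A i: 1/2 I^A i, 1/2 i i.
Crossing each possibility with the mother I^B i and summing P(type A): 1/2·1/4 + 1/2·0 = 1/8.
Similarly for Rh via the father's Rh distribution: P(Rh+) = 3/4.
Independent loci: 1/8 × 3/4 = 3/32.

3/32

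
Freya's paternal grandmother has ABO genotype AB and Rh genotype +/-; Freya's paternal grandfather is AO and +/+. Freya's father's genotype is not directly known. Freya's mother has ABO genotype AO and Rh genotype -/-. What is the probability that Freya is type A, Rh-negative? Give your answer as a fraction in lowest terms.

Freya's father's ABO genotype from AB × AO: 1/4 AA, 1/4 AB, 1/4 AO, 1/4 BO.
Crossing each possibility with the mother AO and summing P(type A): 1/4·1 + 1/4·1/2 + 1/4·3/4 + 1/4·1/4 = 5/8.
Similarly for Rh via the father's Rh distribution: P(Rh-) = 1/4.
Independent loci: 5/8 × 1/4 = 5/32.

5/32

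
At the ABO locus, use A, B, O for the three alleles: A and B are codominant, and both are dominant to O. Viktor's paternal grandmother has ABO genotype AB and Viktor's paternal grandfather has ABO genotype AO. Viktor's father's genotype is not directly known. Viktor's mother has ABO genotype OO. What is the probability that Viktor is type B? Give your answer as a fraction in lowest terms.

Viktor's father's ABO genotype from AB × AO: 1/4 AA, 1/4 AB, 1/4 AO, 1/4 BO.
Crossing each possibility with the mother OO and summing P(type B): 1/4·0 + 1/4·1/2 + 1/4·0 + 1/4·1/2 = 1/4.

1/4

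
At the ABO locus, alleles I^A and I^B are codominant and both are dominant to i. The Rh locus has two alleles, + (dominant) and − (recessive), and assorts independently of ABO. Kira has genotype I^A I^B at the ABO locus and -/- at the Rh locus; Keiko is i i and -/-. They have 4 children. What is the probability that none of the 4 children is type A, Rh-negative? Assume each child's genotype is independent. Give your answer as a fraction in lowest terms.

1/16

ABO cross I^A I^B × i i → 1/2 A, 1/2 B.
Rh cross -/- × -/- → 1 Rh-; so P(type A, Rh-negative) = 1/2 × 1 = 1/2 per child.
P(not type A, Rh-negative) = 1/2 for one child; (1/2)^4 = 1/16.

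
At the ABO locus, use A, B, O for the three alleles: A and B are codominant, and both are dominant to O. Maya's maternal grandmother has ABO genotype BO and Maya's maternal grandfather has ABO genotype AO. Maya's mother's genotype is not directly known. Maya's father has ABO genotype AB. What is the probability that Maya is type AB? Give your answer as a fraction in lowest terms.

1/4

Maya's mother's ABO genotype from BO × AO: 1/4 AB, 1/4 AO, 1/4 BO, 1/4 OO.
Crossing each possibility with the father AB and summing P(type AB): 1/4·1/2 + 1/4·1/4 + 1/4·1/4 + 1/4·0 = 1/4.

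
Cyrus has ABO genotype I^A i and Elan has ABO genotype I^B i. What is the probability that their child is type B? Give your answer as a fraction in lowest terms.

ABO cross I^A i × I^B i → offspring phenotypes: 1/4 O, 1/4 A, 1/4 B, 1/4 AB.
So P(type B) = 1/4.

1/4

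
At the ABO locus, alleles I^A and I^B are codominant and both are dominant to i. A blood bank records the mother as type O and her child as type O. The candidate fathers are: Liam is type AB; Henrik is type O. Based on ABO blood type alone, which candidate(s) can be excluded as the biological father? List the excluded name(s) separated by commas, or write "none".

Liam

A candidate is excluded only if no genotype consistent with his phenotype could produce a type O child with a type O mother.
Liam (type AB): no genotype consistent with that phenotype can produce a type-O child with a type-O mother.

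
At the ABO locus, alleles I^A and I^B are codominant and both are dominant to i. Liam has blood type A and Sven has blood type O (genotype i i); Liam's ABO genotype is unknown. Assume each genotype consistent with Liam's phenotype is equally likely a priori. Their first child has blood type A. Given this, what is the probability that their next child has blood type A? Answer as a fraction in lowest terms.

Possible genotypes: Liam ∈ {I^A I^A, I^A i}; Sven ∈ {i i}.
Weight each parental genotype pair by prior × P(type-A child):
  I^A I^A × i i: posterior weight 2/3; P(next child type A) = 1.
  I^A i × i i: posterior weight 1/3; P(next child type A) = 1/2.
Weighted sum = 5/6.

5/6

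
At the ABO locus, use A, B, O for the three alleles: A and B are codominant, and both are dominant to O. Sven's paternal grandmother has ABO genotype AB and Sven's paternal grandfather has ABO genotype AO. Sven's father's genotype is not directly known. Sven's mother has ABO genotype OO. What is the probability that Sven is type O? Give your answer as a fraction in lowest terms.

Sven's father's ABO genotype from AB × AO: 1/4 AA, 1/4 AB, 1/4 AO, 1/4 BO.
Crossing each possibility with the mother OO and summing P(type O): 1/4·0 + 1/4·0 + 1/4·1/2 + 1/4·1/2 = 1/4.

1/4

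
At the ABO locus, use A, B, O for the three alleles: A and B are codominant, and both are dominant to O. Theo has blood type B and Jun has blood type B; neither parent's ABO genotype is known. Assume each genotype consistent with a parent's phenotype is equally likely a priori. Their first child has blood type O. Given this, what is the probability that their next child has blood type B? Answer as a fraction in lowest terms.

Possible genotypes: Theo ∈ {BB, BO}; Jun ∈ {BB, BO}.
Weight each parental genotype pair by prior × P(type-O child):
  BO × BO: posterior weight 1; P(next child type B) = 3/4.
Weighted sum = 3/4.

3/4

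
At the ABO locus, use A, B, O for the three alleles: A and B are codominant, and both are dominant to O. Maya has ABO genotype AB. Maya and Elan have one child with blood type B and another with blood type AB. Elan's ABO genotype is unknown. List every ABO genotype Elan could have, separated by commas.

For each candidate genotype of Elan, check whether crossing it with AB can produce every observed child phenotype.
  AA → possible child types {A, AB} ✗
  AB → possible child types {A, B, AB} ✓
  AO → possible child types {A, B, AB} ✓
  BB → possible child types {B, AB} ✓
  BO → possible child types {A, B, AB} ✓
  OO → possible child types {A, B} ✗

AB, AO, BB, BO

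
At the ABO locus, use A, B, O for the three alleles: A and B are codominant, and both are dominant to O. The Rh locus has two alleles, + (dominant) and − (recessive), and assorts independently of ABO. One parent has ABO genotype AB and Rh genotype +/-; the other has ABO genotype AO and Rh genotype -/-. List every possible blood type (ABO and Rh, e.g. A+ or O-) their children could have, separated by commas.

Gametes from AB × AO give offspring ABO genotypes AA, AB, AO, BO, i.e. phenotypes A, B, AB.
Rh cross +/- × -/- → phenotypes Rh+, Rh-.
Combining independently: A+, A-, B+, B-, AB+, AB-.

A+, A-, B+, B-, AB+, AB-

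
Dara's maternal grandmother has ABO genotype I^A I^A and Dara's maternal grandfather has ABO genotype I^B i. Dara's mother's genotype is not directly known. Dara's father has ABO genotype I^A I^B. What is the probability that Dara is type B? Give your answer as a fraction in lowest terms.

Dara's mother's ABO genotype from I^A I^A × I^B i: 1/2 I^A I^B, 1/2 I^A i.
Crossing each possibility with the father I^A I^B and summing P(type B): 1/2·1/4 + 1/2·1/4 = 1/4.

1/4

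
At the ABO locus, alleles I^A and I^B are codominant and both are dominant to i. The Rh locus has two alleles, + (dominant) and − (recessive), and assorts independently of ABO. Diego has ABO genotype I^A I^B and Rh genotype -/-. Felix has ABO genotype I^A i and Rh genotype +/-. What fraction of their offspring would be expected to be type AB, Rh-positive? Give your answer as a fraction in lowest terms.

ABO cross I^A I^B × I^A i → offspring phenotypes: 1/2 A, 1/4 B, 1/4 AB.
Rh cross -/- × +/- → 1/2 Rh+, 1/2 Rh-.
Independent loci: P(type AB, Rh-positive) = 1/4 × 1/2 = 1/8.

1/8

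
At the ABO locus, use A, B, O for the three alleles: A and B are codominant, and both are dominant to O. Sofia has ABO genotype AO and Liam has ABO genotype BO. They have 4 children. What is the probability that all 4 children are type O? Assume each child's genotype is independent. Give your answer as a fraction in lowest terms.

1/256

ABO cross AO × BO → 1/4 O, 1/4 A, 1/4 B, 1/4 AB.
So P(type O) = 1/4 per child.
All 4 independent: (1/4)^4 = 1/256.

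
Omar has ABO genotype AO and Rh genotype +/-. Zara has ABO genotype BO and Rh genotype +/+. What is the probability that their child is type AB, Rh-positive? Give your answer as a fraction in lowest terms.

ABO cross AO × BO → offspring phenotypes: 1/4 O, 1/4 A, 1/4 B, 1/4 AB.
Rh cross +/- × +/+ → 1 Rh+.
Independent loci: P(type AB, Rh-positive) = 1/4 × 1 = 1/4.

1/4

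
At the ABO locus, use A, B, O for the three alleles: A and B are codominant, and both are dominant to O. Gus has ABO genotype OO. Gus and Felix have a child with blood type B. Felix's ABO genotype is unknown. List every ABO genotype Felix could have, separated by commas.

For each candidate genotype of Felix, check whether crossing it with OO can produce every observed child phenotype.
  AA → possible child types {A} ✗
  AB → possible child types {A, B} ✓
  AO → possible child types {O, A} ✗
  BB → possible child types {B} ✓
  BO → possible child types {O, B} ✓
  OO → possible child types {O} ✗

AB, BB, BO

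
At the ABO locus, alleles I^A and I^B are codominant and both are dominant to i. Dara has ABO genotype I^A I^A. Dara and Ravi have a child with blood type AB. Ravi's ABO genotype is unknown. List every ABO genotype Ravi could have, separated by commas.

I^A I^B, I^B I^B, I^B i

For each candidate genotype of Ravi, check whether crossing it with I^A I^A can produce every observed child phenotype.
  I^A I^A → possible child types {A} ✗
  I^A I^B → possible child types {A, AB} ✓
  I^A i → possible child types {A} ✗
  I^B I^B → possible child types {AB} ✓
  I^B i → possible child types {A, AB} ✓
  i i → possible child types {A} ✗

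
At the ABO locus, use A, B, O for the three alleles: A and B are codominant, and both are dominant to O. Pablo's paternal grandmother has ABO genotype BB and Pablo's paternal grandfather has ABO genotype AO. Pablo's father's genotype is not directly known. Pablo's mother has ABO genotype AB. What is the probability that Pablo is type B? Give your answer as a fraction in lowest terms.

Pablo's father's ABO genotype from BB × AO: 1/2 AB, 1/2 BO.
Crossing each possibility with the mother AB and summing P(type B): 1/2·1/4 + 1/2·1/2 = 3/8.

3/8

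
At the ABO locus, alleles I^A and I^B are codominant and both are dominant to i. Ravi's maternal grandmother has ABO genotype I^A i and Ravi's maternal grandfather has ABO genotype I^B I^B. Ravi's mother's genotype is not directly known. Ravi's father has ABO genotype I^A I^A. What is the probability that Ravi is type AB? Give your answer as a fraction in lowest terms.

Ravi's mother's ABO genotype from I^A i × I^B I^B: 1/2 I^A I^B, 1/2 I^B i.
Crossing each possibility with the father I^A I^A and summing P(type AB): 1/2·1/2 + 1/2·1/2 = 1/2.

1/2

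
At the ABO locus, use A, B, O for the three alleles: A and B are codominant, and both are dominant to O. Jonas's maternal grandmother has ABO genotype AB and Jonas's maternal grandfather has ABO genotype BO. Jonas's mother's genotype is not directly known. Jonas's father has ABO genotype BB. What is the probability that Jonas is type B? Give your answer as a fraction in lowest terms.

Jonas's mother's ABO genotype from AB × BO: 1/4 AB, 1/4 AO, 1/4 BB, 1/4 BO.
Crossing each possibility with the father BB and summing P(type B): 1/4·1/2 + 1/4·1/2 + 1/4·1 + 1/4·1 = 3/4.

3/4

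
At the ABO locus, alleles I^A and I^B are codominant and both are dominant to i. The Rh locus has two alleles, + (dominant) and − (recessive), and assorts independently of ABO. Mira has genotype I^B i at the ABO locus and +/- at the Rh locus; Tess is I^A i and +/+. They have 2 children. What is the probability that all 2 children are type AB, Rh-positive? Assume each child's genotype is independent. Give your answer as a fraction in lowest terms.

ABO cross I^B i × I^A i → 1/4 O, 1/4 A, 1/4 B, 1/4 AB.
Rh cross +/- × +/+ → 1 Rh+; so P(type AB, Rh-positive) = 1/4 × 1 = 1/4 per child.
All 2 independent: (1/4)^2 = 1/16.

1/16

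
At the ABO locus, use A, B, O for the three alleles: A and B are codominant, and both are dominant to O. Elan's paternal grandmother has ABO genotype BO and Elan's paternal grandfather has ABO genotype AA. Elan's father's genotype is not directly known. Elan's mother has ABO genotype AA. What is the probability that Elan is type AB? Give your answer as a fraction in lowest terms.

Elan's father's ABO genotype from BO × AA: 1/2 AB, 1/2 AO.
Crossing each possibility with the mother AA and summing P(type AB): 1/2·1/2 + 1/2·0 = 1/4.

1/4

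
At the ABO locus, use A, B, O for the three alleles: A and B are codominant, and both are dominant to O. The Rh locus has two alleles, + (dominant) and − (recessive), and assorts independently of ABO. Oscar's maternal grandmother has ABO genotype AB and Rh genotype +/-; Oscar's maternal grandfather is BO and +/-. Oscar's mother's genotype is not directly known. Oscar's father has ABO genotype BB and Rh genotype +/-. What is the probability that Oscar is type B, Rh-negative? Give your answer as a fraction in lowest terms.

3/16

Oscar's mother's ABO genotype from AB × BO: 1/4 AB, 1/4 AO, 1/4 BB, 1/4 BO.
Crossing each possibility with the father BB and summing P(type B): 1/4·1/2 + 1/4·1/2 + 1/4·1 + 1/4·1 = 3/4.
Similarly for Rh via the mother's Rh distribution: P(Rh-) = 1/4.
Independent loci: 3/4 × 1/4 = 3/16.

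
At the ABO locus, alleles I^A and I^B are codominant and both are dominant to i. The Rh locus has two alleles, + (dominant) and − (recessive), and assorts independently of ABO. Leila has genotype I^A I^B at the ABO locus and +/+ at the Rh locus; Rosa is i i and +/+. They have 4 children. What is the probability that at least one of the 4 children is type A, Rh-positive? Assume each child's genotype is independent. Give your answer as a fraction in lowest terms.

ABO cross I^A I^B × i i → 1/2 A, 1/2 B.
Rh cross +/+ × +/+ → 1 Rh+; so P(type A, Rh-positive) = 1/2 × 1 = 1/2 per child.
P(none) = (1/2)^4 = 1/16; P(at least one) = 1 − 1/16 = 15/16.

15/16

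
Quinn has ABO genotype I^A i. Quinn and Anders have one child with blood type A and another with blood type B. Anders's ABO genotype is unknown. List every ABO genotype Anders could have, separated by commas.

For each candidate genotype of Anders, check whether crossing it with I^A i can produce every observed child phenotype.
  I^A I^A → possible child types {A} ✗
  I^A I^B → possible child types {A, B, AB} ✓
  I^A i → possible child types {O, A} ✗
  I^B I^B → possible child types {B, AB} ✗
  I^B i → possible child types {O, A, B, AB} ✓
  i i → possible child types {O, A} ✗

I^A I^B, I^B i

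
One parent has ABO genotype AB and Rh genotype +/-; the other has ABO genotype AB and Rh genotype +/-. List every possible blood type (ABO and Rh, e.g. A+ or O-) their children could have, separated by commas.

Gametes from AB × AB give offspring ABO genotypes AA, AB, BB, i.e. phenotypes A, B, AB.
Rh cross +/- × +/- → phenotypes Rh+, Rh-.
Combining independently: A+, A-, B+, B-, AB+, AB-.

A+, A-, B+, B-, AB+, AB-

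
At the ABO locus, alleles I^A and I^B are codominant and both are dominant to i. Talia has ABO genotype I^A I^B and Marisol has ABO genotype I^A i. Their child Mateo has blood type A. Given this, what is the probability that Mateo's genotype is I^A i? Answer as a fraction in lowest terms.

1/2

Cross I^A I^B × I^A i → 1/4 I^A I^A, 1/4 I^A I^B, 1/4 I^A i, 1/4 I^B i.
Type-A genotypes among offspring: I^A I^A (1/4), I^A i (1/4); total 1/2.
P(I^A i | type A) = (1/4) / (1/2) = 1/2.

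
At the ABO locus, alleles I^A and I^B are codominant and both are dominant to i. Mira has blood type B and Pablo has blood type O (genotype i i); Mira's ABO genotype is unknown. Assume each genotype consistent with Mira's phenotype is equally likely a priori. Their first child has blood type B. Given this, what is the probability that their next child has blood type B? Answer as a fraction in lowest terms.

Possible genotypes: Mira ∈ {I^B I^B, I^B i}; Pablo ∈ {i i}.
Weight each parental genotype pair by prior × P(type-B child):
  I^B I^B × i i: posterior weight 2/3; P(next child type B) = 1.
  I^B i × i i: posterior weight 1/3; P(next child type B) = 1/2.
Weighted sum = 5/6.

5/6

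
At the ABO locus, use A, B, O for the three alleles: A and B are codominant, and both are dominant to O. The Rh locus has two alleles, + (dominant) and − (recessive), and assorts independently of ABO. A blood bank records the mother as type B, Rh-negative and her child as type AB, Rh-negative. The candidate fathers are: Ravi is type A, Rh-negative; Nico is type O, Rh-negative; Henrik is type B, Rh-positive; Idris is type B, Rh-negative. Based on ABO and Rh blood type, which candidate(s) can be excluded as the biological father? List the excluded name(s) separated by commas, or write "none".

A candidate is excluded only if no genotype consistent with his phenotype could produce a type AB, Rh-negative child with a type B, Rh-negative mother.
Nico (type O, Rh-): no genotype consistent with that phenotype can produce a type-AB Rh- child with a type-B mother.
Henrik (type B, Rh+): no genotype consistent with that phenotype can produce a type-AB Rh- child with a type-B mother.
Idris (type B, Rh-): no genotype consistent with that phenotype can produce a type-AB Rh- child with a type-B mother.

Nico, Henrik, Idris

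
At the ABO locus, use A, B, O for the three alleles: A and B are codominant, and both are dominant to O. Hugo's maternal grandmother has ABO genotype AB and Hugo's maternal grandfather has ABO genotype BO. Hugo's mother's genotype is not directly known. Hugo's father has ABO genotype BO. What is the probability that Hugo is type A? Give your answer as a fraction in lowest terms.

Hugo's mother's ABO genotype from AB × BO: 1/4 AB, 1/4 AO, 1/4 BB, 1/4 BO.
Crossing each possibility with the father BO and summing P(type A): 1/4·1/4 + 1/4·1/4 + 1/4·0 + 1/4·0 = 1/8.

1/8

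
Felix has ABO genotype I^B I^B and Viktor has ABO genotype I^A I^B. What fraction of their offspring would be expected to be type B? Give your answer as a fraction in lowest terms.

1/2

ABO cross I^B I^B × I^A I^B → offspring phenotypes: 1/2 B, 1/2 AB.
So P(type B) = 1/2.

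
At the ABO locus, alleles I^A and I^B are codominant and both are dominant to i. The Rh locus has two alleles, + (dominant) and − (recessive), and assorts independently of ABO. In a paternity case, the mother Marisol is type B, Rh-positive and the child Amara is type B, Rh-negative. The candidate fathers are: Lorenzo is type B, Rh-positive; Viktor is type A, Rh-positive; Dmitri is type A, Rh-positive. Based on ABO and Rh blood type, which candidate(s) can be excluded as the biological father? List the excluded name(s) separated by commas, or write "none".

none

A candidate is excluded only if no genotype consistent with his phenotype could produce a type B, Rh-negative child with a type B, Rh-positive mother.
Every candidate has at least one consistent genotype combination, so none can be excluded.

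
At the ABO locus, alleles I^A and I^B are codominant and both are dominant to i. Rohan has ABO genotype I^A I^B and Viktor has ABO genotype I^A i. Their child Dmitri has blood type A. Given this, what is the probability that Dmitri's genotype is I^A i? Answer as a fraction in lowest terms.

Cross I^A I^B × I^A i → 1/4 I^A I^A, 1/4 I^A I^B, 1/4 I^A i, 1/4 I^B i.
Type-A genotypes among offspring: I^A I^A (1/4), I^A i (1/4); total 1/2.
P(I^A i | type A) = (1/4) / (1/2) = 1/2.

1/2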